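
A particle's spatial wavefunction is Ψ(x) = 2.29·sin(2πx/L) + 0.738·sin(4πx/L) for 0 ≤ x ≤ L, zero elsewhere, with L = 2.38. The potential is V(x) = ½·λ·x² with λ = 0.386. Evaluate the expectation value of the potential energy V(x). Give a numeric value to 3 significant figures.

⟨V⟩ = ∫ V(x)·|Ψ|² dx / ∫|Ψ|² dx.
On 0 ≤ x ≤ L (j ≠ l): ∫sin²(jπx/L) dx = L/2, ∫sin(jπx/L)·sin(lπx/L) dx = 0; diagonal moments ∫x·sin²(jπx/L) dx = L²/4, ∫x²·sin²(jπx/L) dx = L³·(1/6 − 1/(4j²π²)); cross terms ∫x·sin(jπx/L)·sin(lπx/L) dx = 0 for j + l even and −4jlL²/(π²(j² − l²)²) for j + l odd, ∫x²·sin(jπx/L)·sin(lπx/L) dx = (−1)^(j+l)·4jlL³/(π²(j² − l²)²); higher powers the same way via product-to-sum and parts.
State is unnormalized: ∫|Ψ|² dx = 6.8886, and ∫Ψ*·V(x)·Ψ dx = 2.6196, so ⟨V⟩ = 2.6196 / 6.8886.
⟨V⟩ = 0.38029.

0.380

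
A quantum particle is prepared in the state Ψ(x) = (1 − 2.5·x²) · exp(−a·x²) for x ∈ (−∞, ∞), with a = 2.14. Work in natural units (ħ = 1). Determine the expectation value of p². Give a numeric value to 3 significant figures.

p² Ψ = −ħ² d²Ψ/dx²; ⟨p²⟩ = −ħ² ∫ Ψ*·Ψ'' dx / ∫|Ψ|² dx.
Expand each integrand as polynomial × e^(−2ax²) and use ∫x^(2j)·e^(−2ax²) dx = (2j−1)!!/(4a)^j · √(π/(2a)), odd powers → 0; here √(π/(2a)) = 0.85675. Differentiate with the product rule, d/dx e^(−ax²) = −2ax·e^(−ax²).
State is unnormalized: ∫|Ψ|² dx = 0.57554, and ∫Ψ*·(−ħ² Ψ'') dx = 3.9991, so ⟨p²⟩ = 3.9991 / 0.57554.
⟨p²⟩ = 6.9483.

6.95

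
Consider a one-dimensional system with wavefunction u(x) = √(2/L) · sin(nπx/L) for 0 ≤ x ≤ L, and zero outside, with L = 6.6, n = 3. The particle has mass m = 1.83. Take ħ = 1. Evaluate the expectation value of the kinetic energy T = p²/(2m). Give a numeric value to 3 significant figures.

0.557

T = −(ħ²/2m) d²/dx², so ⟨T⟩ = −(ħ²/2m) ∫ u*·u'' dx; with m = 1.83.
d/dx sin(nπx/L) = (nπ/L)·cos(nπx/L) and d²/dx² sin(nπx/L) = −(nπ/L)²·sin(nπx/L); on 0 ≤ x ≤ L, ∫sin²(nπx/L) dx = L/2 and ∫sin(nπx/L)·cos(nπx/L) dx = 0.
⟨T⟩ = 0.55715.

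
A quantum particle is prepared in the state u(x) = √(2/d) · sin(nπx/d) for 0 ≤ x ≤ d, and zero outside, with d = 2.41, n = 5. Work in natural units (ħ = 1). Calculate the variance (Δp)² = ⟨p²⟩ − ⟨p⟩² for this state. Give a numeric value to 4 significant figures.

Compute ⟨p⟩ and ⟨p²⟩ separately; (Δp)² = ⟨p²⟩ − ⟨p⟩².
d/dx sin(nπx/d) = (nπ/d)·cos(nπx/d) and d²/dx² sin(nπx/d) = −(nπ/d)²·sin(nπx/d); on 0 ≤ x ≤ d, ∫sin²(nπx/d) dx = d/2 and ∫sin(nπx/d)·cos(nπx/d) dx = 0.
⟨p⟩ = 0.0000 and ⟨p²⟩ = 42.482.
(Δp)² = 42.482 − (0.0000)² = 42.482.

42.48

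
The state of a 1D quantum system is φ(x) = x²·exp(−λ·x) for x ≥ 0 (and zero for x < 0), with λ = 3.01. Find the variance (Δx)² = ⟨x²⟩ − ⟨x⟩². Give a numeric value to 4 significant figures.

Compute ⟨x⟩ and ⟨x²⟩ separately, then (Δx)² = ⟨x²⟩ − ⟨x⟩².
Every integrand reduces to terms xʲ·e^(−2λx) on [0, ∞); use ∫₀^∞ xʲ·e^(−2λx) dx = j!/(2λ)^(j+1).
Normalization: ∫|φ|² dx = 0.0030355.
⟨x⟩ = 0.83056 and ⟨x²⟩ = 0.82781.
(Δx)² = 0.82781 − (0.83056)² = 0.13797.

0.1380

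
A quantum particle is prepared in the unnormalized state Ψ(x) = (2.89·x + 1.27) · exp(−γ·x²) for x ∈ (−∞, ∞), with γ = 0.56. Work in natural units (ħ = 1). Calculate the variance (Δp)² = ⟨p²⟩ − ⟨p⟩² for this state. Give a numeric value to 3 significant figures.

1.34

Compute ⟨p⟩ and ⟨p²⟩ separately; (Δp)² = ⟨p²⟩ − ⟨p⟩².
Expand each integrand as polynomial × e^(−2γx²) and use ∫x^(2j)·e^(−2γx²) dx = (2j−1)!!/(4γ)^j · √(π/(2γ)), odd powers → 0; here √(π/(2γ)) = 1.6748. Differentiate with the product rule, d/dx e^(−γx²) = −2γx·e^(−γx²).
Normalization: ∫|Ψ|² dx = 8.9460.
⟨p⟩ = 0.0000 and ⟨p²⟩ = 1.3418.
(Δp)² = 1.3418 − (0.0000)² = 1.3418.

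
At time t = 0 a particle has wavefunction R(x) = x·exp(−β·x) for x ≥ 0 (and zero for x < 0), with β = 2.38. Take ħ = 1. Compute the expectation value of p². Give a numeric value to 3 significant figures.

5.66

p² R = −ħ² d²R/dx²; ⟨p²⟩ = −ħ² ∫ R*·R'' dx / ∫|R|² dx.
Differentiate x·exp(−β·x) with the product rule; every integrand then reduces to terms xʲ·e^(−2βx) on [0, ∞), with ∫₀^∞ xʲ·e^(−2βx) dx = j!/(2β)^(j+1).
State is unnormalized: ∫|R|² dx = 0.018544, and ∫R*·(−ħ² R'') dx = 0.10504, so ⟨p²⟩ = 0.10504 / 0.018544.
⟨p²⟩ = 5.6644.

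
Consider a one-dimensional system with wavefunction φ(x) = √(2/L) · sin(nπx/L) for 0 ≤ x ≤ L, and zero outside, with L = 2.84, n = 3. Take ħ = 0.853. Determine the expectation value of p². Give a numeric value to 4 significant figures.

p² φ = −ħ² d²φ/dx²; ⟨p²⟩ = −ħ² ∫ φ*·φ'' dx.
d/dx sin(nπx/L) = (nπ/L)·cos(nπx/L) and d²/dx² sin(nπx/L) = −(nπ/L)²·sin(nπx/L); on 0 ≤ x ≤ L, ∫sin²(nπx/L) dx = L/2 and ∫sin(nπx/L)·cos(nπx/L) dx = 0.
⟨p²⟩ = 8.0132.

8.013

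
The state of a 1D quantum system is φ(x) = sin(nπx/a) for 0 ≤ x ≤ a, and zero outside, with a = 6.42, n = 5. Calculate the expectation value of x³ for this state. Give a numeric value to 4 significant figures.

⟨x³⟩ = ∫ x³·|φ|² dx / ∫|φ|² dx (integrals over the domain).
With sin²θ = (1 − cos2θ)/2 on 0 ≤ x ≤ a: ∫sin²(nπx/a) dx = a/2, ∫x·sin²(nπx/a) dx = a²/4, ∫x²·sin²(nπx/a) dx = a³·(1/6 − 1/(4n²π²)); higher powers xᵏ the same way, integrating xᵏ·cos(2nπx/a) by parts.
State is unnormalized: ∫|φ|² dx = 3.2100, and ∫φ*·x³·φ dx = 209.77, so ⟨x³⟩ = 209.77 / 3.2100.
⟨x³⟩ = 65.348.

65.35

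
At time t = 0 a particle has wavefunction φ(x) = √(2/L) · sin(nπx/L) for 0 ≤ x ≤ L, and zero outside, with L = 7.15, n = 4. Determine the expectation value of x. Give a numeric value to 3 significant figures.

3.58

⟨x⟩ = ∫ x·|φ|² dx (integrals over the domain).
With sin²θ = (1 − cos2θ)/2 on 0 ≤ x ≤ L: ∫sin²(nπx/L) dx = L/2, ∫x·sin²(nπx/L) dx = L²/4, ∫x²·sin²(nπx/L) dx = L³·(1/6 − 1/(4n²π²)); higher powers xᵏ the same way, integrating xᵏ·cos(2nπx/L) by parts.
⟨x⟩ = 3.5750.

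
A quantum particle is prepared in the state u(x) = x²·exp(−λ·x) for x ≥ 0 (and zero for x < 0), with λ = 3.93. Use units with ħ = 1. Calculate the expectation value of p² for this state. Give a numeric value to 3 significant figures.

p² u = −ħ² d²u/dx²; ⟨p²⟩ = −ħ² ∫ u*·u'' dx / ∫|u|² dx.
Differentiate x²·exp(−λ·x) with the product rule; every integrand then reduces to terms xʲ·e^(−2λx) on [0, ∞), with ∫₀^∞ xʲ·e^(−2λx) dx = j!/(2λ)^(j+1).
State is unnormalized: ∫|u|² dx = 0.00080002, and ∫u*·(−ħ² u'') dx = 0.0041187, so ⟨p²⟩ = 0.0041187 / 0.00080002.
⟨p²⟩ = 5.1483.

5.15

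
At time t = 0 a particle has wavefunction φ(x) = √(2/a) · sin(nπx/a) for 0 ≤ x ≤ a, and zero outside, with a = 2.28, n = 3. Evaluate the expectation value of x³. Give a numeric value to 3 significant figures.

⟨x³⟩ = ∫ x³·|φ|² dx (integrals over the domain).
With sin²θ = (1 − cos2θ)/2 on 0 ≤ x ≤ a: ∫sin²(nπx/a) dx = a/2, ∫x·sin²(nπx/a) dx = a²/4, ∫x²·sin²(nπx/a) dx = a³·(1/6 − 1/(4n²π²)); higher powers xᵏ the same way, integrating xᵏ·cos(2nπx/a) by parts.
⟨x³⟩ = 2.8630.

2.86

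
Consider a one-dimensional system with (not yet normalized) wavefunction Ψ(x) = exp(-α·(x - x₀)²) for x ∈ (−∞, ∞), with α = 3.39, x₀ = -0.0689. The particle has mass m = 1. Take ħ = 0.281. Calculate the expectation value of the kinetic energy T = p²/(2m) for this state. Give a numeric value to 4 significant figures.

0.1338

T = −(ħ²/2m) d²/dx², so ⟨T⟩ = −(ħ²/2m) ∫ Ψ*·Ψ'' dx / ∫|Ψ|² dx; with m = 1.
Gaussian moments (u = x − x₀): ∫u^(2j)·e^(−2αu²) du = (2j−1)!!/(4α)^j · √(π/(2α)), odd powers integrate to 0; here √(π/(2α)) = 0.68071. Derivatives: d/dx e^(−αu²) = −2αu·e^(−αu²), d²/dx² e^(−αu²) = (4α²u² − 2α)·e^(−αu²).
State is unnormalized: ∫|Ψ|² dx = 0.68071, and ∫Ψ*·(−ħ²/2m · Ψ'') dx = 0.091105, so ⟨T⟩ = 0.091105 / 0.68071.
⟨T⟩ = 0.13384.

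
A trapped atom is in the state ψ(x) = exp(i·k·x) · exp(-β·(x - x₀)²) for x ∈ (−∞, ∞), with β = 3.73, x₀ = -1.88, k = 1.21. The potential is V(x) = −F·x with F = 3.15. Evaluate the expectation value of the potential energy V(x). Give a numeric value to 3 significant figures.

⟨V⟩ = ∫ V(x)·|ψ|² dx / ∫|ψ|² dx.
Gaussian moments (u = x − x₀): ∫u^(2j)·e^(−2βu²) du = (2j−1)!!/(4β)^j · √(π/(2β)), odd powers integrate to 0; here √(π/(2β)) = 0.64894.
State is unnormalized: ∫|ψ|² dx = 0.64894, and ∫ψ*·V(x)·ψ dx = 3.8430, so ⟨V⟩ = 3.8430 / 0.64894.
⟨V⟩ = 5.9220.

5.92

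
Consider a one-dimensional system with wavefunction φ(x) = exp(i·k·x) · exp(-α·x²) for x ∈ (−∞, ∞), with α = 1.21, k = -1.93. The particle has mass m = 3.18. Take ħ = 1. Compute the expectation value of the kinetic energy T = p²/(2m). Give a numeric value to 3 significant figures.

T = −(ħ²/2m) d²/dx², so ⟨T⟩ = −(ħ²/2m) ∫ φ*·φ'' dx / ∫|φ|² dx; with m = 3.18.
Gaussian moments: ∫x^(2j)·e^(−2αx²) dx = (2j−1)!!/(4α)^j · √(π/(2α)), odd powers integrate to 0; here √(π/(2α)) = 1.1394. Derivatives: φ′ = (ik − 2αx)·φ, φ″ = ((ik − 2αx)² − 2α)·φ; the odd-in-x pieces drop out.
State is unnormalized: ∫|φ|² dx = 1.1394, and ∫φ*·(−ħ²/2m · φ'') dx = 0.88407, so ⟨T⟩ = 0.88407 / 1.1394.
⟨T⟩ = 0.77593.

0.776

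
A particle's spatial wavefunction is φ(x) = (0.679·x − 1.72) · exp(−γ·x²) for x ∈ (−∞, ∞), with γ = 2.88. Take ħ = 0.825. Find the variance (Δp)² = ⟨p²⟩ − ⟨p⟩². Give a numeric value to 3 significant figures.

2.01

Compute ⟨p⟩ and ⟨p²⟩ separately; (Δp)² = ⟨p²⟩ − ⟨p⟩².
Expand each integrand as polynomial × e^(−2γx²) and use ∫x^(2j)·e^(−2γx²) dx = (2j−1)!!/(4γ)^j · √(π/(2γ)), odd powers → 0; here √(π/(2γ)) = 0.73852. Differentiate with the product rule, d/dx e^(−γx²) = −2γx·e^(−γx²).
Normalization: ∫|φ|² dx = 2.2144.
⟨p⟩ = 0.0000 and ⟨p²⟩ = 2.0125.
(Δp)² = 2.0125 − (0.0000)² = 2.0125.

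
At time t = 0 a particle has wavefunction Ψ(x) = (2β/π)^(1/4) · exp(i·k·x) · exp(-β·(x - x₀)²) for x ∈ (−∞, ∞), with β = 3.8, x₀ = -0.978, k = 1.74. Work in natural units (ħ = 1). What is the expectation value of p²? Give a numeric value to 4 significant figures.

p² Ψ = −ħ² d²Ψ/dx²; ⟨p²⟩ = −ħ² ∫ Ψ*·Ψ'' dx.
Gaussian moments (u = x − x₀): ∫u^(2j)·e^(−2βu²) du = (2j−1)!!/(4β)^j · √(π/(2β)), odd powers integrate to 0; here √(π/(2β)) = 0.64294. Derivatives: Ψ′ = (ik − 2βu)·Ψ, Ψ″ = ((ik − 2βu)² − 2β)·Ψ; the odd-in-u pieces drop out.
⟨p²⟩ = 6.8276.

6.828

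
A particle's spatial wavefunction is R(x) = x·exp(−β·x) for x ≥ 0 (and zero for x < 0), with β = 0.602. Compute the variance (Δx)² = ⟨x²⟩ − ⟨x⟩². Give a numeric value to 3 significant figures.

2.07

Compute ⟨x⟩ and ⟨x²⟩ separately, then (Δx)² = ⟨x²⟩ − ⟨x⟩².
Every integrand reduces to terms xʲ·e^(−2βx) on [0, ∞); use ∫₀^∞ xʲ·e^(−2βx) dx = j!/(2β)^(j+1).
Normalization: ∫|R|² dx = 1.1459.
⟨x⟩ = 2.4917 and ⟨x²⟩ = 8.2781.
(Δx)² = 8.2781 − (2.4917)² = 2.0695.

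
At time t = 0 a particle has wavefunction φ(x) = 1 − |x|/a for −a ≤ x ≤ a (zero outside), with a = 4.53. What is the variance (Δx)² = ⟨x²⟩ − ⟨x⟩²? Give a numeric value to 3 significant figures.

Compute ⟨x⟩ and ⟨x²⟩ separately, then (Δx)² = ⟨x²⟩ − ⟨x⟩².
φ is even, so ∫ over [−a, a] = 2∫₀ᵃ with φ = 1 − x/a there: ∫₀ᵃ (1 − x/a)² dx = a/3, ∫₀ᵃ x²(1 − x/a)² dx = a³/30, ∫₀ᵃ x⁴(1 − x/a)² dx = a⁵/105.
Normalization: ∫|φ|² dx = 3.0200.
⟨x⟩ = 0.0000 and ⟨x²⟩ = 2.0521.
(Δx)² = 2.0521 − (0.0000)² = 2.0521.

2.05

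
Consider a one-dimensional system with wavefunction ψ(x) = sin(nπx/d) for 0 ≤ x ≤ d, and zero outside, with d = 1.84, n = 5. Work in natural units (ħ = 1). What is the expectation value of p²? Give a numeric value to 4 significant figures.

p² ψ = −ħ² d²ψ/dx²; ⟨p²⟩ = −ħ² ∫ ψ*·ψ'' dx / ∫|ψ|² dx.
d/dx sin(nπx/d) = (nπ/d)·cos(nπx/d) and d²/dx² sin(nπx/d) = −(nπ/d)²·sin(nπx/d); on 0 ≤ x ≤ d, ∫sin²(nπx/d) dx = d/2 and ∫sin(nπx/d)·cos(nπx/d) dx = 0.
State is unnormalized: ∫|ψ|² dx = 0.92000, and ∫ψ*·(−ħ² ψ'') dx = 67.049, so ⟨p²⟩ = 67.049 / 0.92000.
⟨p²⟩ = 72.879.

72.88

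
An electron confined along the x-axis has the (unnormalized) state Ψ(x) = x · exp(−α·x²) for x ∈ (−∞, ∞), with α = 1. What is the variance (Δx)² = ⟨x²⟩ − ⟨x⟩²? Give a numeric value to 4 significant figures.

0.7500

Compute ⟨x⟩ and ⟨x²⟩ separately, then (Δx)² = ⟨x²⟩ − ⟨x⟩².
Expand each integrand as polynomial × e^(−2αx²) and use ∫x^(2j)·e^(−2αx²) dx = (2j−1)!!/(4α)^j · √(π/(2α)), odd powers → 0; here √(π/(2α)) = 1.2533.
Normalization: ∫|Ψ|² dx = 0.31333.
⟨x⟩ = 0.0000 and ⟨x²⟩ = 0.75000.
(Δx)² = 0.75000 − (0.0000)² = 0.75000.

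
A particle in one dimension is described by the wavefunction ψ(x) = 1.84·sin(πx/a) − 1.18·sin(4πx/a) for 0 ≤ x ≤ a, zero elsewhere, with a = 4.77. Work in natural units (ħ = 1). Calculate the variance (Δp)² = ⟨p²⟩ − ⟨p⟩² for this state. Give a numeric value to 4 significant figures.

2.330

Compute ⟨p⟩ and ⟨p²⟩ separately; (Δp)² = ⟨p²⟩ − ⟨p⟩².
d²/dx² sin(jπx/a) = −(jπ/a)²·sin(jπx/a); on 0 ≤ x ≤ a, ∫sin²(jπx/a) dx = a/2 and ∫sin(jπx/a)·sin(lπx/a) dx = 0 for j ≠ l, so only diagonal terms survive in ∫|ψ|² and ∫ψ·ψ″; ∫ψ·ψ′ dx = [ψ²/2] between the walls = 0.
Normalization: ∫|ψ|² dx = 11.396.
⟨p⟩ = 0.0000 and ⟨p²⟩ = 2.3299.
(Δp)² = 2.3299 − (0.0000)² = 2.3299.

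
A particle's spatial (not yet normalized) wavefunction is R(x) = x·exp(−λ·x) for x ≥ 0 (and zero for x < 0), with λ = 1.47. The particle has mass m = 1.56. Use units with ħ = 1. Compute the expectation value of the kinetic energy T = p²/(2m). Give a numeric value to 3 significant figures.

0.693

T = −(ħ²/2m) d²/dx², so ⟨T⟩ = −(ħ²/2m) ∫ R*·R'' dx / ∫|R|² dx; with m = 1.56.
Differentiate x·exp(−λ·x) with the product rule; every integrand then reduces to terms xʲ·e^(−2λx) on [0, ∞), with ∫₀^∞ xʲ·e^(−2λx) dx = j!/(2λ)^(j+1).
State is unnormalized: ∫|R|² dx = 0.078702, and ∫R*·(−ħ²/2m · R'') dx = 0.054509, so ⟨T⟩ = 0.054509 / 0.078702.
⟨T⟩ = 0.69260.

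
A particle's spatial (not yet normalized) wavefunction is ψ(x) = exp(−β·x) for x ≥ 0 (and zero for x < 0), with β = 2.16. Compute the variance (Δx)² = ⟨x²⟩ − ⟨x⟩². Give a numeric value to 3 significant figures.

Compute ⟨x⟩ and ⟨x²⟩ separately, then (Δx)² = ⟨x²⟩ − ⟨x⟩².
Every integrand reduces to terms xʲ·e^(−2βx) on [0, ∞); use ∫₀^∞ xʲ·e^(−2βx) dx = j!/(2β)^(j+1).
Normalization: ∫|ψ|² dx = 0.23148.
⟨x⟩ = 0.23148 and ⟨x²⟩ = 0.10717.
(Δx)² = 0.10717 − (0.23148)² = 0.053584.

0.0536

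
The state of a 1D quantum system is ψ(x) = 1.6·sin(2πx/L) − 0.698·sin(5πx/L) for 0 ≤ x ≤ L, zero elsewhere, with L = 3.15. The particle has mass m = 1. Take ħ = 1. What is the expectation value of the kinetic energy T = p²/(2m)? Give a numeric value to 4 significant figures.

T = −(ħ²/2m) d²/dx², so ⟨T⟩ = −(ħ²/2m) ∫ ψ*·ψ'' dx / ∫|ψ|² dx; with m = 1.
d²/dx² sin(jπx/L) = −(jπ/L)²·sin(jπx/L); on 0 ≤ x ≤ L, ∫sin²(jπx/L) dx = L/2 and ∫sin(jπx/L)·sin(lπx/L) dx = 0 for j ≠ l, so only diagonal terms survive in ∫|ψ|² and ∫ψ·ψ″; ∫ψ·ψ′ dx = [ψ²/2] between the walls = 0.
State is unnormalized: ∫|ψ|² dx = 4.7993, and ∫ψ*·(−ħ²/2m · ψ'') dx = 17.562, so ⟨T⟩ = 17.562 / 4.7993.
⟨T⟩ = 3.6592.

3.659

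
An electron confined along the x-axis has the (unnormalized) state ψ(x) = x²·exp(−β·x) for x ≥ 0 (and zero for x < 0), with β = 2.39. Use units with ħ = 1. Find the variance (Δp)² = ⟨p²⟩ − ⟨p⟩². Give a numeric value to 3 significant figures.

1.90

Compute ⟨p⟩ and ⟨p²⟩ separately; (Δp)² = ⟨p²⟩ − ⟨p⟩².
Differentiate x²·exp(−β·x) with the product rule; every integrand then reduces to terms xʲ·e^(−2βx) on [0, ∞), with ∫₀^∞ xʲ·e^(−2βx) dx = j!/(2β)^(j+1).
Normalization: ∫|ψ|² dx = 0.0096177.
⟨p⟩ = 0.0000 and ⟨p²⟩ = 1.9040.
(Δp)² = 1.9040 − (0.0000)² = 1.9040.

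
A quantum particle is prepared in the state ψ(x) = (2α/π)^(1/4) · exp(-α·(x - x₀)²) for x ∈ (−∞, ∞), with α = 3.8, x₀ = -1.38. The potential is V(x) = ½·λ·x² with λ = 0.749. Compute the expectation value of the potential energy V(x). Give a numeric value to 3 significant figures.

⟨V⟩ = ∫ V(x)·|ψ|² dx.
Gaussian moments (u = x − x₀): ∫u^(2j)·e^(−2αu²) du = (2j−1)!!/(4α)^j · √(π/(2α)), odd powers integrate to 0; here √(π/(2α)) = 0.64294.
⟨V⟩ = 0.73784.

0.738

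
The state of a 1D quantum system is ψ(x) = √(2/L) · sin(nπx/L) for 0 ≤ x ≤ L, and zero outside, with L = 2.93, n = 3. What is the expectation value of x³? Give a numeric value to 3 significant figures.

6.08

⟨x³⟩ = ∫ x³·|ψ|² dx (integrals over the domain).
With sin²θ = (1 − cos2θ)/2 on 0 ≤ x ≤ L: ∫sin²(nπx/L) dx = L/2, ∫x·sin²(nπx/L) dx = L²/4, ∫x²·sin²(nπx/L) dx = L³·(1/6 − 1/(4n²π²)); higher powers xᵏ the same way, integrating xᵏ·cos(2nπx/L) by parts.
⟨x³⟩ = 6.0761.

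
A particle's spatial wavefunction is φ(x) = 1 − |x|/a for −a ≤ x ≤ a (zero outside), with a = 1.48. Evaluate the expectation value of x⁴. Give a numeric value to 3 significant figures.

⟨x⁴⟩ = ∫ x⁴·|φ|² dx / ∫|φ|² dx (integrals over the domain).
φ is even, so ∫ over [−a, a] = 2∫₀ᵃ with φ = 1 − x/a there: ∫₀ᵃ (1 − x/a)² dx = a/3, ∫₀ᵃ x²(1 − x/a)² dx = a³/30, ∫₀ᵃ x⁴(1 − x/a)² dx = a⁵/105.
State is unnormalized: ∫|φ|² dx = 0.98667, and ∫φ*·x⁴·φ dx = 0.13525, so ⟨x⁴⟩ = 0.13525 / 0.98667.
⟨x⁴⟩ = 0.13708.

0.137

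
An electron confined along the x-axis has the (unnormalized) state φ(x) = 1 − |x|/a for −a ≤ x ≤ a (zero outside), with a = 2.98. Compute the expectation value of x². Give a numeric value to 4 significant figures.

0.8880

⟨x²⟩ = ∫ x²·|φ|² dx / ∫|φ|² dx (integrals over the domain).
φ is even, so ∫ over [−a, a] = 2∫₀ᵃ with φ = 1 − x/a there: ∫₀ᵃ (1 − x/a)² dx = a/3, ∫₀ᵃ x²(1 − x/a)² dx = a³/30, ∫₀ᵃ x⁴(1 − x/a)² dx = a⁵/105.
State is unnormalized: ∫|φ|² dx = 1.9867, and ∫φ*·x²·φ dx = 1.7642, so ⟨x²⟩ = 1.7642 / 1.9867.
⟨x²⟩ = 0.88804.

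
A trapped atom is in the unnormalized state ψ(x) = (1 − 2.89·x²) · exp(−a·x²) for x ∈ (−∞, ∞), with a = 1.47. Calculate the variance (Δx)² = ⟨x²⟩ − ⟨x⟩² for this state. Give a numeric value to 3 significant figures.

0.384

Compute ⟨x⟩ and ⟨x²⟩ separately, then (Δx)² = ⟨x²⟩ − ⟨x⟩².
Expand each integrand as polynomial × e^(−2ax²) and use ∫x^(2j)·e^(−2ax²) dx = (2j−1)!!/(4a)^j · √(π/(2a)), odd powers → 0; here √(π/(2a)) = 1.0337.
Normalization: ∫|ψ|² dx = 0.76672.
⟨x⟩ = 0.0000 and ⟨x²⟩ = 0.38396.
(Δx)² = 0.38396 − (0.0000)² = 0.38396.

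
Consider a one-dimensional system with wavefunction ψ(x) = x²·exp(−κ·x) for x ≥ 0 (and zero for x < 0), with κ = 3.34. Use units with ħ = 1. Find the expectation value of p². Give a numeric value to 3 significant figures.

3.72

p² ψ = −ħ² d²ψ/dx²; ⟨p²⟩ = −ħ² ∫ ψ*·ψ'' dx / ∫|ψ|² dx.
Differentiate x²·exp(−κ·x) with the product rule; every integrand then reduces to terms xʲ·e^(−2κx) on [0, ∞), with ∫₀^∞ xʲ·e^(−2κx) dx = j!/(2κ)^(j+1).
State is unnormalized: ∫|ψ|² dx = 0.0018044, and ∫ψ*·(−ħ² ψ'') dx = 0.0067097, so ⟨p²⟩ = 0.0067097 / 0.0018044.
⟨p²⟩ = 3.7185.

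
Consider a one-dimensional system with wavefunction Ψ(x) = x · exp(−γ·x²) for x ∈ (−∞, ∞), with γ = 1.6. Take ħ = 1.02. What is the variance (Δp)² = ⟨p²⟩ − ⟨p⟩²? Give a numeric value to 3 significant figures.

Compute ⟨p⟩ and ⟨p²⟩ separately; (Δp)² = ⟨p²⟩ − ⟨p⟩².
Expand each integrand as polynomial × e^(−2γx²) and use ∫x^(2j)·e^(−2γx²) dx = (2j−1)!!/(4γ)^j · √(π/(2γ)), odd powers → 0; here √(π/(2γ)) = 0.99083. Differentiate with the product rule, d/dx e^(−γx²) = −2γx·e^(−γx²).
Normalization: ∫|Ψ|² dx = 0.15482.
⟨p⟩ = 0.0000 and ⟨p²⟩ = 4.9939.
(Δp)² = 4.9939 − (0.0000)² = 4.9939.

4.99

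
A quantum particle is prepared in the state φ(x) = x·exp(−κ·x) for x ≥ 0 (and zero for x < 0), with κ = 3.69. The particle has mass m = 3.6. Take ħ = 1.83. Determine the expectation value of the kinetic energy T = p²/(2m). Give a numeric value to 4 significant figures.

T = −(ħ²/2m) d²/dx², so ⟨T⟩ = −(ħ²/2m) ∫ φ*·φ'' dx / ∫|φ|² dx; with m = 3.6.
Differentiate x·exp(−κ·x) with the product rule; every integrand then reduces to terms xʲ·e^(−2κx) on [0, ∞), with ∫₀^∞ xʲ·e^(−2κx) dx = j!/(2κ)^(j+1).
State is unnormalized: ∫|φ|² dx = 0.0049758, and ∫φ*·(−ħ²/2m · φ'') dx = 0.031513, so ⟨T⟩ = 0.031513 / 0.0049758.
⟨T⟩ = 6.3332.

6.333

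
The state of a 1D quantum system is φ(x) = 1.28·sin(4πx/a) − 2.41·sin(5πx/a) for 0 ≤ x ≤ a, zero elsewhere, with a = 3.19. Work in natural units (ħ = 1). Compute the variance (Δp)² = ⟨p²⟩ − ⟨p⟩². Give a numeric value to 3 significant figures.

22.3

Compute ⟨p⟩ and ⟨p²⟩ separately; (Δp)² = ⟨p²⟩ − ⟨p⟩².
d²/dx² sin(jπx/a) = −(jπ/a)²·sin(jπx/a); on 0 ≤ x ≤ a, ∫sin²(jπx/a) dx = a/2 and ∫sin(jπx/a)·sin(lπx/a) dx = 0 for j ≠ l, so only diagonal terms survive in ∫|φ|² and ∫φ·φ″; ∫φ·φ′ dx = [φ²/2] between the walls = 0.
Normalization: ∫|φ|² dx = 11.877.
⟨p⟩ = 0.0000 and ⟨p²⟩ = 22.326.
(Δp)² = 22.326 − (0.0000)² = 22.326.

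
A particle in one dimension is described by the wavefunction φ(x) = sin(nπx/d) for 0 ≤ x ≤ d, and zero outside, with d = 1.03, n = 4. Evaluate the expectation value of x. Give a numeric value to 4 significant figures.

⟨x⟩ = ∫ x·|φ|² dx / ∫|φ|² dx (integrals over the domain).
With sin²θ = (1 − cos2θ)/2 on 0 ≤ x ≤ d: ∫sin²(nπx/d) dx = d/2, ∫x·sin²(nπx/d) dx = d²/4, ∫x²·sin²(nπx/d) dx = d³·(1/6 − 1/(4n²π²)); higher powers xᵏ the same way, integrating xᵏ·cos(2nπx/d) by parts.
State is unnormalized: ∫|φ|² dx = 0.51500, and ∫φ*·x·φ dx = 0.26523, so ⟨x⟩ = 0.26523 / 0.51500.
⟨x⟩ = 0.51500.

0.5150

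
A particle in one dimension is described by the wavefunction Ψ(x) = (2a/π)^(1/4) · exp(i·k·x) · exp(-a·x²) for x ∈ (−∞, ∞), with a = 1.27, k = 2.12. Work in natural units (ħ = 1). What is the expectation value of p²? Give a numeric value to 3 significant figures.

5.76

p² Ψ = −ħ² d²Ψ/dx²; ⟨p²⟩ = −ħ² ∫ Ψ*·Ψ'' dx.
Gaussian moments: ∫x^(2j)·e^(−2ax²) dx = (2j−1)!!/(4a)^j · √(π/(2a)), odd powers integrate to 0; here √(π/(2a)) = 1.1121. Derivatives: Ψ′ = (ik − 2ax)·Ψ, Ψ″ = ((ik − 2ax)² − 2a)·Ψ; the odd-in-x pieces drop out.
⟨p²⟩ = 5.7644.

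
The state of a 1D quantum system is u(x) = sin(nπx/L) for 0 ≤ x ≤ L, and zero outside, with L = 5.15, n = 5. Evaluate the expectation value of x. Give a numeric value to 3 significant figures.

2.58

⟨x⟩ = ∫ x·|u|² dx / ∫|u|² dx (integrals over the domain).
With sin²θ = (1 − cos2θ)/2 on 0 ≤ x ≤ L: ∫sin²(nπx/L) dx = L/2, ∫x·sin²(nπx/L) dx = L²/4, ∫x²·sin²(nπx/L) dx = L³·(1/6 − 1/(4n²π²)); higher powers xᵏ the same way, integrating xᵏ·cos(2nπx/L) by parts.
State is unnormalized: ∫|u|² dx = 2.5750, and ∫u*·x·u dx = 6.6306, so ⟨x⟩ = 6.6306 / 2.5750.
⟨x⟩ = 2.5750.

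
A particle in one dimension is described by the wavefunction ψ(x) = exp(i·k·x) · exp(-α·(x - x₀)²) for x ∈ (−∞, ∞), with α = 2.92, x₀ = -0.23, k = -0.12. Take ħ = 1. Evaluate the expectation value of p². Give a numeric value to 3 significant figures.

2.93

p² ψ = −ħ² d²ψ/dx²; ⟨p²⟩ = −ħ² ∫ ψ*·ψ'' dx / ∫|ψ|² dx.
Gaussian moments (u = x − x₀): ∫u^(2j)·e^(−2αu²) du = (2j−1)!!/(4α)^j · √(π/(2α)), odd powers integrate to 0; here √(π/(2α)) = 0.73345. Derivatives: ψ′ = (ik − 2αu)·ψ, ψ″ = ((ik − 2αu)² − 2α)·ψ; the odd-in-u pieces drop out.
State is unnormalized: ∫|ψ|² dx = 0.73345, and ∫ψ*·(−ħ² ψ'') dx = 2.1522, so ⟨p²⟩ = 2.1522 / 0.73345.
⟨p²⟩ = 2.9344.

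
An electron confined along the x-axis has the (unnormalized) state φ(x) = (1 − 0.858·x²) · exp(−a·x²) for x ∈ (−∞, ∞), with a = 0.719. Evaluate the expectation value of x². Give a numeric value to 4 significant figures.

⟨x²⟩ = ∫ x²·|φ|² dx / ∫|φ|² dx (integrals over the domain).
Expand each integrand as polynomial × e^(−2ax²) and use ∫x^(2j)·e^(−2ax²) dx = (2j−1)!!/(4a)^j · √(π/(2a)), odd powers → 0; here √(π/(2a)) = 1.4781.
State is unnormalized: ∫|φ|² dx = 0.99081, and ∫φ*·x²·φ dx = 0.28011, so ⟨x²⟩ = 0.28011 / 0.99081.
⟨x²⟩ = 0.28271.

0.2827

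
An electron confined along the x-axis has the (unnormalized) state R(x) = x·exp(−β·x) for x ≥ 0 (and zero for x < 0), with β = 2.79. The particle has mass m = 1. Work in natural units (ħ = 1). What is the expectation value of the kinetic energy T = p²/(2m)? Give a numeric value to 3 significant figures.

3.89

T = −(ħ²/2m) d²/dx², so ⟨T⟩ = −(ħ²/2m) ∫ R*·R'' dx / ∫|R|² dx; with m = 1.
Differentiate x·exp(−β·x) with the product rule; every integrand then reduces to terms xʲ·e^(−2βx) on [0, ∞), with ∫₀^∞ xʲ·e^(−2βx) dx = j!/(2β)^(j+1).
State is unnormalized: ∫|R|² dx = 0.011511, and ∫R*·(−ħ²/2m · R'') dx = 0.044803, so ⟨T⟩ = 0.044803 / 0.011511.
⟨T⟩ = 3.8921.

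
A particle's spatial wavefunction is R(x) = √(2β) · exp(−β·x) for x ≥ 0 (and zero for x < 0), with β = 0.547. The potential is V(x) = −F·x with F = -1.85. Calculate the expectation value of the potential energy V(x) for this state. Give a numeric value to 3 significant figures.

⟨V⟩ = ∫ V(x)·|R|² dx.
Every integrand reduces to terms xʲ·e^(−2βx) on [0, ∞); use ∫₀^∞ xʲ·e^(−2βx) dx = j!/(2β)^(j+1).
⟨V⟩ = 1.6910.

1.69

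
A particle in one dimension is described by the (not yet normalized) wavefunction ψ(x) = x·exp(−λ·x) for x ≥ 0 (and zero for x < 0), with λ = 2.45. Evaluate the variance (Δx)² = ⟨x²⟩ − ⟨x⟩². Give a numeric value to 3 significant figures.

Compute ⟨x⟩ and ⟨x²⟩ separately, then (Δx)² = ⟨x²⟩ − ⟨x⟩².
Every integrand reduces to terms xʲ·e^(−2λx) on [0, ∞); use ∫₀^∞ xʲ·e^(−2λx) dx = j!/(2λ)^(j+1).
Normalization: ∫|ψ|² dx = 0.017000.
⟨x⟩ = 0.61224 and ⟨x²⟩ = 0.49979.
(Δx)² = 0.49979 − (0.61224)² = 0.12495.

0.125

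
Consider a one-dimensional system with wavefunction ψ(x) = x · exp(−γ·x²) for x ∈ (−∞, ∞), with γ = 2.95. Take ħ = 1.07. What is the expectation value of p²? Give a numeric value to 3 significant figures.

10.1

p² ψ = −ħ² d²ψ/dx²; ⟨p²⟩ = −ħ² ∫ ψ*·ψ'' dx / ∫|ψ|² dx.
Expand each integrand as polynomial × e^(−2γx²) and use ∫x^(2j)·e^(−2γx²) dx = (2j−1)!!/(4γ)^j · √(π/(2γ)), odd powers → 0; here √(π/(2γ)) = 0.72971. Differentiate with the product rule, d/dx e^(−γx²) = −2γx·e^(−γx²).
State is unnormalized: ∫|ψ|² dx = 0.061840, and ∫ψ*·(−ħ² ψ'') dx = 0.62658, so ⟨p²⟩ = 0.62658 / 0.061840.
⟨p²⟩ = 10.132.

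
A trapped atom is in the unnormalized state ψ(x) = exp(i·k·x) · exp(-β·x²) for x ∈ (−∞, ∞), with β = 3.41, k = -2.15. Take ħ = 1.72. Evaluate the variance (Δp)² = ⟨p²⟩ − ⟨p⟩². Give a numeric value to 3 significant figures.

Compute ⟨p⟩ and ⟨p²⟩ separately; (Δp)² = ⟨p²⟩ − ⟨p⟩².
Gaussian moments: ∫x^(2j)·e^(−2βx²) dx = (2j−1)!!/(4β)^j · √(π/(2β)), odd powers integrate to 0; here √(π/(2β)) = 0.67871. Derivatives: ψ′ = (ik − 2βx)·ψ, ψ″ = ((ik − 2βx)² − 2β)·ψ; the odd-in-x pieces drop out.
Normalization: ∫|ψ|² dx = 0.67871.
⟨p⟩ = -3.6980 and ⟨p²⟩ = 23.763.
(Δp)² = 23.763 − (-3.6980)² = 10.088.

10.1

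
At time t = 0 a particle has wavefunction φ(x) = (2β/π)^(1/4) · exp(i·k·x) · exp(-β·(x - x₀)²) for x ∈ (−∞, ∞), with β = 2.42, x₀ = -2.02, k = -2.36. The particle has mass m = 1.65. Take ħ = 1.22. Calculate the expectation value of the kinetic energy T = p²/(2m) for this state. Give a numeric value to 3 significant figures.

3.60

T = −(ħ²/2m) d²/dx², so ⟨T⟩ = −(ħ²/2m) ∫ φ*·φ'' dx; with m = 1.65.
Gaussian moments (u = x − x₀): ∫u^(2j)·e^(−2βu²) du = (2j−1)!!/(4β)^j · √(π/(2β)), odd powers integrate to 0; here √(π/(2β)) = 0.80566. Derivatives: φ′ = (ik − 2βu)·φ, φ″ = ((ik − 2βu)² − 2β)·φ; the odd-in-u pieces drop out.
⟨T⟩ = 3.6036.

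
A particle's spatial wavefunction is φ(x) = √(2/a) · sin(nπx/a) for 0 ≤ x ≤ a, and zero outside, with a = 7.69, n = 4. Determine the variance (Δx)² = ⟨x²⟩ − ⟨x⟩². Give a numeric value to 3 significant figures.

4.74

Compute ⟨x⟩ and ⟨x²⟩ separately, then (Δx)² = ⟨x²⟩ − ⟨x⟩².
With sin²θ = (1 − cos2θ)/2 on 0 ≤ x ≤ a: ∫sin²(nπx/a) dx = a/2, ∫x·sin²(nπx/a) dx = a²/4, ∫x²·sin²(nπx/a) dx = a³·(1/6 − 1/(4n²π²)); higher powers xᵏ the same way, integrating xᵏ·cos(2nπx/a) by parts.
⟨x⟩ = 3.8450 and ⟨x²⟩ = 19.525.
(Δx)² = 19.525 − (3.8450)² = 4.7408.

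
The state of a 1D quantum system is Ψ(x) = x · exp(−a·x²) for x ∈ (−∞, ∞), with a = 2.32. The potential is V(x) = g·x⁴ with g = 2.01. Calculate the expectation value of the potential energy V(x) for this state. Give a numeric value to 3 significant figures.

⟨V⟩ = ∫ V(x)·|Ψ|² dx / ∫|Ψ|² dx.
Expand each integrand as polynomial × e^(−2ax²) and use ∫x^(2j)·e^(−2ax²) dx = (2j−1)!!/(4a)^j · √(π/(2a)), odd powers → 0; here √(π/(2a)) = 0.82284.
State is unnormalized: ∫|Ψ|² dx = 0.088668, and ∫Ψ*·V(x)·Ψ dx = 0.031043, so ⟨V⟩ = 0.031043 / 0.088668.
⟨V⟩ = 0.35010.

0.350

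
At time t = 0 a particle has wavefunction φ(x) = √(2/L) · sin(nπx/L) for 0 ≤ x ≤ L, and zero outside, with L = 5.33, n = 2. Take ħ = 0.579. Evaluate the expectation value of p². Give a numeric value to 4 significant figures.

p² φ = −ħ² d²φ/dx²; ⟨p²⟩ = −ħ² ∫ φ*·φ'' dx.
d/dx sin(nπx/L) = (nπ/L)·cos(nπx/L) and d²/dx² sin(nπx/L) = −(nπ/L)²·sin(nπx/L); on 0 ≤ x ≤ L, ∫sin²(nπx/L) dx = L/2 and ∫sin(nπx/L)·cos(nπx/L) dx = 0.
⟨p²⟩ = 0.46587.

0.4659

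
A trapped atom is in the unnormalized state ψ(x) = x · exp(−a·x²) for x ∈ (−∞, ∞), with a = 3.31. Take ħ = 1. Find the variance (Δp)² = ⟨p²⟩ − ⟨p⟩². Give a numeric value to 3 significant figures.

9.93

Compute ⟨p⟩ and ⟨p²⟩ separately; (Δp)² = ⟨p²⟩ − ⟨p⟩².
Expand each integrand as polynomial × e^(−2ax²) and use ∫x^(2j)·e^(−2ax²) dx = (2j−1)!!/(4a)^j · √(π/(2a)), odd powers → 0; here √(π/(2a)) = 0.68888. Differentiate with the product rule, d/dx e^(−ax²) = −2ax·e^(−ax²).
Normalization: ∫|ψ|² dx = 0.052030.
⟨p⟩ = 0.0000 and ⟨p²⟩ = 9.9300.
(Δp)² = 9.9300 − (0.0000)² = 9.9300.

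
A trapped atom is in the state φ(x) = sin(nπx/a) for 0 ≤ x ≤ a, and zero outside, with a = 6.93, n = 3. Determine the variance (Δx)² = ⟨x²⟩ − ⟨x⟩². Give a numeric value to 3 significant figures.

3.73

Compute ⟨x⟩ and ⟨x²⟩ separately, then (Δx)² = ⟨x²⟩ − ⟨x⟩².
With sin²θ = (1 − cos2θ)/2 on 0 ≤ x ≤ a: ∫sin²(nπx/a) dx = a/2, ∫x·sin²(nπx/a) dx = a²/4, ∫x²·sin²(nπx/a) dx = a³·(1/6 − 1/(4n²π²)); higher powers xᵏ the same way, integrating xᵏ·cos(2nπx/a) by parts.
Normalization: ∫|φ|² dx = 3.4650.
⟨x⟩ = 3.4650 and ⟨x²⟩ = 15.738.
(Δx)² = 15.738 − (3.4650)² = 3.7317.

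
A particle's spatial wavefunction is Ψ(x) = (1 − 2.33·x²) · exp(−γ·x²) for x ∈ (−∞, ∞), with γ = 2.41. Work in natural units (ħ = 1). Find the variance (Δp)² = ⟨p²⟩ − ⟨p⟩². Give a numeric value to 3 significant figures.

Compute ⟨p⟩ and ⟨p²⟩ separately; (Δp)² = ⟨p²⟩ − ⟨p⟩².
Expand each integrand as polynomial × e^(−2γx²) and use ∫x^(2j)·e^(−2γx²) dx = (2j−1)!!/(4γ)^j · √(π/(2γ)), odd powers → 0; here √(π/(2γ)) = 0.80733. Differentiate with the product rule, d/dx e^(−γx²) = −2γx·e^(−γx²).
Normalization: ∫|Ψ|² dx = 0.55856.
⟨p⟩ = 0.0000 and ⟨p²⟩ = 6.5917.
(Δp)² = 6.5917 − (0.0000)² = 6.5917.

6.59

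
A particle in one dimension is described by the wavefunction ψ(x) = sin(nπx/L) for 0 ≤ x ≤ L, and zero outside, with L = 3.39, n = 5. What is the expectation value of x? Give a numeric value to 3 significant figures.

⟨x⟩ = ∫ x·|ψ|² dx / ∫|ψ|² dx (integrals over the domain).
With sin²θ = (1 − cos2θ)/2 on 0 ≤ x ≤ L: ∫sin²(nπx/L) dx = L/2, ∫x·sin²(nπx/L) dx = L²/4, ∫x²·sin²(nπx/L) dx = L³·(1/6 − 1/(4n²π²)); higher powers xᵏ the same way, integrating xᵏ·cos(2nπx/L) by parts.
State is unnormalized: ∫|ψ|² dx = 1.6950, and ∫ψ*·x·ψ dx = 2.8730, so ⟨x⟩ = 2.8730 / 1.6950.
⟨x⟩ = 1.6950.

1.70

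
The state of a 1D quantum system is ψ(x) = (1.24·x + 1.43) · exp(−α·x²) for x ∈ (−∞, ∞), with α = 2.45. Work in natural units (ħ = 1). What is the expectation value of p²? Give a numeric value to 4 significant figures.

p² ψ = −ħ² d²ψ/dx²; ⟨p²⟩ = −ħ² ∫ ψ*·ψ'' dx / ∫|ψ|² dx.
Expand each integrand as polynomial × e^(−2αx²) and use ∫x^(2j)·e^(−2αx²) dx = (2j−1)!!/(4α)^j · √(π/(2α)), odd powers → 0; here √(π/(2α)) = 0.80071. Differentiate with the product rule, d/dx e^(−αx²) = −2αx·e^(−αx²).
State is unnormalized: ∫|ψ|² dx = 1.7630, and ∫ψ*·(−ħ² ψ'') dx = 4.9350, so ⟨p²⟩ = 4.9350 / 1.7630.
⟨p²⟩ = 2.7992.

2.799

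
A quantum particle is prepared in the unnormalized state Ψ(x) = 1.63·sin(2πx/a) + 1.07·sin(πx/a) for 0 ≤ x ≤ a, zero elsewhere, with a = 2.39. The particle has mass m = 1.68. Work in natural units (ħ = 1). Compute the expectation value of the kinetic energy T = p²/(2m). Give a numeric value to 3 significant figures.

1.59

T = −(ħ²/2m) d²/dx², so ⟨T⟩ = −(ħ²/2m) ∫ Ψ*·Ψ'' dx / ∫|Ψ|² dx; with m = 1.68.
d²/dx² sin(jπx/a) = −(jπ/a)²·sin(jπx/a); on 0 ≤ x ≤ a, ∫sin²(jπx/a) dx = a/2 and ∫sin(jπx/a)·sin(lπx/a) dx = 0 for j ≠ l, so only diagonal terms survive in ∫|Ψ|² and ∫Ψ·Ψ″; ∫Ψ·Ψ′ dx = [Ψ²/2] between the walls = 0.
State is unnormalized: ∫|Ψ|² dx = 4.5432, and ∫Ψ*·(−ħ²/2m · Ψ'') dx = 7.2344, so ⟨T⟩ = 7.2344 / 4.5432.
⟨T⟩ = 1.5924.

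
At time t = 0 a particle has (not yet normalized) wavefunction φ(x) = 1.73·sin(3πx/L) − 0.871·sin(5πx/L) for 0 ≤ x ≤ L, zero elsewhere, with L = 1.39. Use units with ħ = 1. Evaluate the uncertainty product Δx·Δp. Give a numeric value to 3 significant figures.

Δx = √(⟨x²⟩−⟨x⟩²), Δp = √(⟨p²⟩−⟨p⟩²).
On 0 ≤ x ≤ L (j ≠ l): ∫sin²(jπx/L) dx = L/2, ∫sin(jπx/L)·sin(lπx/L) dx = 0; diagonal moments ∫x·sin²(jπx/L) dx = L²/4, ∫x²·sin²(jπx/L) dx = L³·(1/6 − 1/(4j²π²)); cross terms ∫x·sin(jπx/L)·sin(lπx/L) dx = 0 for j + l even and −4jlL²/(π²(j² − l²)²) for j + l odd, ∫x²·sin(jπx/L)·sin(lπx/L) dx = (−1)^(j+l)·4jlL³/(π²(j² − l²)²); higher powers the same way via product-to-sum and parts. d²/dx² sin(jπx/L) = −(jπ/L)²·sin(jπx/L); on 0 ≤ x ≤ L, ∫sin²(jπx/L) dx = L/2 and ∫sin(jπx/L)·sin(lπx/L) dx = 0 for j ≠ l, so only diagonal terms survive in ∫|φ|² and ∫φ·φ″; ∫φ·φ′ dx = [φ²/2] between the walls = 0.
Normalization: ∫|φ|² dx = 2.6073.
⟨x⟩ = 0.69500, ⟨x²⟩ = 0.56085 ⇒ Δx = 0.27897.
⟨p⟩ = 0.0000, ⟨p²⟩ = 62.502 ⇒ Δp = 7.9058.
Δx·Δp = 2.2055.

2.21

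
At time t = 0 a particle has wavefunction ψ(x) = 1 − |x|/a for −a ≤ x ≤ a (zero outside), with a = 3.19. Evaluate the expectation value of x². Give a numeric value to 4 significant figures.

1.018

⟨x²⟩ = ∫ x²·|ψ|² dx / ∫|ψ|² dx (integrals over the domain).
ψ is even, so ∫ over [−a, a] = 2∫₀ᵃ with ψ = 1 − x/a there: ∫₀ᵃ (1 − x/a)² dx = a/3, ∫₀ᵃ x²(1 − x/a)² dx = a³/30, ∫₀ᵃ x⁴(1 − x/a)² dx = a⁵/105.
State is unnormalized: ∫|ψ|² dx = 2.1267, and ∫ψ*·x²·ψ dx = 2.1641, so ⟨x²⟩ = 2.1641 / 2.1267.
⟨x²⟩ = 1.0176.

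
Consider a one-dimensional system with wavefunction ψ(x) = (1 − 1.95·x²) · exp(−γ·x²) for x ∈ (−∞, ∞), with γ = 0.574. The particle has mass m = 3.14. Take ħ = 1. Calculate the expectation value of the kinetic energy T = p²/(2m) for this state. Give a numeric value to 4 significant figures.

0.4833

T = −(ħ²/2m) d²/dx², so ⟨T⟩ = −(ħ²/2m) ∫ ψ*·ψ'' dx / ∫|ψ|² dx; with m = 3.14.
Expand each integrand as polynomial × e^(−2γx²) and use ∫x^(2j)·e^(−2γx²) dx = (2j−1)!!/(4γ)^j · √(π/(2γ)), odd powers → 0; here √(π/(2γ)) = 1.6543. Differentiate with the product rule, d/dx e^(−γx²) = −2γx·e^(−γx²).
State is unnormalized: ∫|ψ|² dx = 2.4241, and ∫ψ*·(−ħ²/2m · ψ'') dx = 1.1715, so ⟨T⟩ = 1.1715 / 2.4241.
⟨T⟩ = 0.48327.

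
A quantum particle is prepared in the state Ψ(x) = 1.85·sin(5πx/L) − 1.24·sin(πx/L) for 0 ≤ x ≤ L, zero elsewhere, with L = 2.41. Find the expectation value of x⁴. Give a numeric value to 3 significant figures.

5.34

⟨x⁴⟩ = ∫ x⁴·|Ψ|² dx / ∫|Ψ|² dx (integrals over the domain).
On 0 ≤ x ≤ L (j ≠ l): ∫sin²(jπx/L) dx = L/2, ∫sin(jπx/L)·sin(lπx/L) dx = 0; diagonal moments ∫x·sin²(jπx/L) dx = L²/4, ∫x²·sin²(jπx/L) dx = L³·(1/6 − 1/(4j²π²)); cross terms ∫x·sin(jπx/L)·sin(lπx/L) dx = 0 for j + l even and −4jlL²/(π²(j² − l²)²) for j + l odd, ∫x²·sin(jπx/L)·sin(lπx/L) dx = (−1)^(j+l)·4jlL³/(π²(j² − l²)²); higher powers the same way via product-to-sum and parts.
State is unnormalized: ∫|Ψ|² dx = 5.9769, and ∫Ψ*·x⁴·Ψ dx = 31.914, so ⟨x⁴⟩ = 31.914 / 5.9769.
⟨x⁴⟩ = 5.3395.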